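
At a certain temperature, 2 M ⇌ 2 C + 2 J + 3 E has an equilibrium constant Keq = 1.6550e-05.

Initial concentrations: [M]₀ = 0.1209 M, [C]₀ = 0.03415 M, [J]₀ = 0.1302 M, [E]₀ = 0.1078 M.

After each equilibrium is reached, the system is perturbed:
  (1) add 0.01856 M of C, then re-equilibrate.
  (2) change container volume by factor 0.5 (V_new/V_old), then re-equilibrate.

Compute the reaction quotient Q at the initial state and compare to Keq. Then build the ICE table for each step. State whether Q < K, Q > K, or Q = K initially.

Q₀ = 1.6944e-06 vs Keq = 1.6550e-05 ⇒ Q<K, forward
Step 1:
                  M         C         J         E
  I          0.1209   0.03415    0.1302    0.1078
  C        -0.01974   0.01974   0.01974   0.02961
  E          0.1012   0.05389    0.1499    0.1374
  solve Keq expr → x = 0.009869; check Q = 1.6550e-05
Then add 0.01856 M of C.
Step 2:
                  M         C         J         E
  I          0.1012   0.07245    0.1499    0.1374
  C        0.006193 -0.006193 -0.006193  -0.00929
  E          0.1074   0.06625    0.1437    0.1281
  solve Keq expr → x = -0.003097; check Q = 1.6550e-05
Then change container volume by factor 0.5 (V_new/V_old).
Step 3:
                  M         C         J         E
  I          0.2147    0.1325    0.2875    0.2562
  C         0.06001  -0.06001  -0.06001  -0.09002
  E          0.2747    0.0725    0.2275    0.1662
  solve Keq expr → x = -0.03001; check Q = 1.6550e-05

Q₀ = 1.6944e-06; Q < K (proceeds forward)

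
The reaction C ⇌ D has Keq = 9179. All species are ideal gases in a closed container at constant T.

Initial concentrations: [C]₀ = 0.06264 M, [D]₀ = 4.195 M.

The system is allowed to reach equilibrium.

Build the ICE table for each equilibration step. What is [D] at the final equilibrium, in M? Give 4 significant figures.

Q₀ = 66.97 vs Keq = 9179 ⇒ Q<K, forward
Step 1:
                    C           D
  Initial     0.06264       4.195
  Change     -0.06218     0.06218
  Equil    4.6380e-04       4.257
  solve Keq expr → x = 0.06218; check Q = 9179

[D]_eq = 4.257 M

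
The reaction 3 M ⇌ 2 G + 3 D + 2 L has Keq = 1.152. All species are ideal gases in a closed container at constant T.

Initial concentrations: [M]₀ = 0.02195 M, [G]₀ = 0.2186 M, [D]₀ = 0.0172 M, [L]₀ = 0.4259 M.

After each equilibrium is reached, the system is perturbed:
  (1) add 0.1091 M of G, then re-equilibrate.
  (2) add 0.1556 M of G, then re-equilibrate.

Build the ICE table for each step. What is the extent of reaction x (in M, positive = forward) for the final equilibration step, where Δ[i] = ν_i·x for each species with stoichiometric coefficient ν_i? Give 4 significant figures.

x = -5.7908e-04 M

Q₀ = 0.004171 vs Keq = 1.152 ⇒ Q<K, forward
Step 1:
                    M           G           D           L
  init        0.02195      0.2186      0.0172      0.4259
  Δ          -0.01528     0.01019     0.01528     0.01019
  eq         0.006666      0.2288     0.03248      0.4361
  solve Keq expr → x = 0.005095; check Q = 1.152
Then add 0.1091 M of G.
Step 2:
                    M           G           D           L
  init       0.006666      0.3379     0.03248      0.4361
  Δ           0.00154   -0.001026    -0.00154   -0.001026
  eq         0.008205      0.3369     0.03094      0.4351
  solve Keq expr → x = -5.1318e-04; check Q = 1.152
Then add 0.1556 M of G.
Step 3:
                    M           G           D           L
  init       0.008205      0.4925     0.03094      0.4351
  Δ          0.001737   -0.001158   -0.001737   -0.001158
  eq         0.009943      0.4913     0.02921      0.4339
  solve Keq expr → x = -5.7908e-04; check Q = 1.152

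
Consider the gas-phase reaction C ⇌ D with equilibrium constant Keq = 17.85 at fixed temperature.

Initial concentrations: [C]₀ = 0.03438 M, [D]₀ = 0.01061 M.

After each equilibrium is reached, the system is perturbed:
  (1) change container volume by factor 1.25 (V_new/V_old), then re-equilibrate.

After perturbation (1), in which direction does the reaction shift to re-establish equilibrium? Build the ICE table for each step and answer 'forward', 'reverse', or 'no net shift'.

Q₀ = 0.3086 vs Keq = 17.85 ⇒ Q<K, forward
Step 1:
                    C           D
  I           0.03438     0.01061
  C          -0.03199     0.03199
  E          0.002387      0.0426
  solve Keq expr → x = 0.03199; check Q = 17.85
Then change container volume by factor 1.25 (V_new/V_old).
Step 2:
                    C           D
  I          0.001909     0.03408
  C                 0           0
  E          0.001909     0.03408
  solve Keq expr → x = 0; check Q = 17.85

Direction: no net shift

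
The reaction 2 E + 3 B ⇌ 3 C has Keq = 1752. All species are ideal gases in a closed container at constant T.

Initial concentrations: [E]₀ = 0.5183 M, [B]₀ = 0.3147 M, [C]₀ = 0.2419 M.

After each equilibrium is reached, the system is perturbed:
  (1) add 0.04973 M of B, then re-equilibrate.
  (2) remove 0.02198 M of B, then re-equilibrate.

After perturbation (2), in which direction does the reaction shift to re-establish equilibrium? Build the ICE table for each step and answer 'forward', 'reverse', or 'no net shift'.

Direction: reverse

Q₀ = 1.691 vs Keq = 1752 ⇒ Q<K, forward
Step 1:
                    E           B           C
  I            0.5183      0.3147      0.2419
  C           -0.1576     -0.2364      0.2364
  E            0.3607      0.0783      0.4783
  solve Keq expr → x = 0.0788; check Q = 1752
Then add 0.04973 M of B.
Step 2:
                    E           B           C
  I            0.3607       0.128      0.4783
  C          -0.02601    -0.03901     0.03901
  E            0.3347     0.08902      0.5173
  solve Keq expr → x = 0.013; check Q = 1752
Then remove 0.02198 M of B.
Step 3:
                    E           B           C
  I            0.3347     0.06704      0.5173
  C           0.01142     0.01713    -0.01713
  E            0.3461     0.08417      0.5002
  solve Keq expr → x = -0.00571; check Q = 1752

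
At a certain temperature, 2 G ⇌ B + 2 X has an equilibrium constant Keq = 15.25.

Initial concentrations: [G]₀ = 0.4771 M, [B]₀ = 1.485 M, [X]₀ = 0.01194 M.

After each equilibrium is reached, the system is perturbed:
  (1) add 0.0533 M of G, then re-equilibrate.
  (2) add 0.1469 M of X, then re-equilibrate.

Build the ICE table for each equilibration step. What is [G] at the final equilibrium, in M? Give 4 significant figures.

Q₀ = 9.3007e-04 vs Keq = 15.25 ⇒ Q<K, forward
Step 1:
                   G          B          X
  I           0.4771      1.485    0.01194
  C          -0.3557     0.1779     0.3557
  E           0.1214      1.663     0.3676
  solve Keq expr → x = 0.1779; check Q = 15.25
Then add 0.0533 M of G.
Step 2:
                   G          B          X
  I           0.1747      1.663     0.3676
  C         -0.03947    0.01974    0.03947
  E           0.1352      1.683     0.4071
  solve Keq expr → x = 0.01974; check Q = 15.25
Then add 0.1469 M of X.
Step 3:
                   G          B          X
  I           0.1352      1.683      0.554
  C          0.03594   -0.01797   -0.03594
  E           0.1712      1.665     0.5181
  solve Keq expr → x = -0.01797; check Q = 15.25

[G]_eq = 0.1712 M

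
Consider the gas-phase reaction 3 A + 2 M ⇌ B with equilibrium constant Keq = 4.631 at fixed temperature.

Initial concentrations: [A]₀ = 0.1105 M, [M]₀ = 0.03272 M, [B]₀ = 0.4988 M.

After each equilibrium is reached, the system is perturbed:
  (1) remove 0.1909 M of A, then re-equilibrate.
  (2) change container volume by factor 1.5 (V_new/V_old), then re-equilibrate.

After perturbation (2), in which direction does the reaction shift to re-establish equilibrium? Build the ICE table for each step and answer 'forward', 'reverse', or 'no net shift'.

Q₀ = 3.4531e+05 vs Keq = 4.631 ⇒ Q>K, reverse
Step 1:
                    A           M           B
  Initial      0.1105     0.03272      0.4988
  Change       0.5953      0.3968     -0.1984
  Equil        0.7058      0.4296      0.3004
  solve Keq expr → x = -0.1984; check Q = 4.631
Then remove 0.1909 M of A.
Step 2:
                    A           M           B
  Initial      0.5149      0.4296      0.3004
  Change       0.1008     0.06723    -0.03362
  Equil        0.6157      0.4968      0.2668
  solve Keq expr → x = -0.03362; check Q = 4.631
Then change container volume by factor 1.5 (V_new/V_old).
Step 3:
                    A           M           B
  Initial      0.4105      0.3312      0.1778
  Change       0.1347     0.08978    -0.04489
  Equil        0.5451       0.421       0.133
  solve Keq expr → x = -0.04489; check Q = 4.631

Direction: reverse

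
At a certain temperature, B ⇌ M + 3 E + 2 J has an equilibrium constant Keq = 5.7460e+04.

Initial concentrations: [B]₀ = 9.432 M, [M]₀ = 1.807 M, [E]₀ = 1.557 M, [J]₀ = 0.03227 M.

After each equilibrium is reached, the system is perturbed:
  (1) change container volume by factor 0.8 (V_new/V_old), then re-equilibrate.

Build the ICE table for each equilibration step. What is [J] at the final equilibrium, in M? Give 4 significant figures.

[J]_eq = 6.86 M

Q₀ = 7.5304e-04 vs Keq = 5.7460e+04 ⇒ Q<K, forward
Step 1:
                  B         M         E         J
  I           9.432     1.807     1.557   0.03227
  C          -3.324     3.324     9.972     6.648
  E           6.108     5.131     11.53     6.681
  solve Keq expr → x = 3.324; check Q = 5.7460e+04
Then change container volume by factor 0.8 (V_new/V_old).
Step 2:
                  B         M         E         J
  I           7.635     6.414     14.41     8.351
  C          0.7453   -0.7453    -2.236    -1.491
  E            8.38     5.669     12.18      6.86
  solve Keq expr → x = -0.7453; check Q = 5.7460e+04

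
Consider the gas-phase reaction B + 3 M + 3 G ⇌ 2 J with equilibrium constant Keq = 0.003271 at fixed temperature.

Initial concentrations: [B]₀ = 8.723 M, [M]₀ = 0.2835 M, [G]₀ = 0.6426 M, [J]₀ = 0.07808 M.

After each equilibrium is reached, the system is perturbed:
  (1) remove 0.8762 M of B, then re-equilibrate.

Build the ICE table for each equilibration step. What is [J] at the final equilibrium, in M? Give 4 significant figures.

[J]_eq = 0.02213 M

Q₀ = 0.1156 vs Keq = 0.003271 ⇒ Q>K, reverse
Step 1:
                    B           M           G           J
  I             8.723      0.2835      0.6426     0.07808
  C           0.02748     0.08244     0.08244    -0.05496
  E              8.75      0.3659       0.725     0.02312
  solve Keq expr → x = -0.02748; check Q = 0.003271
Then remove 0.8762 M of B.
Step 2:
                    B           M           G           J
  I             7.874      0.3659       0.725     0.02312
  C        4.9331e-04     0.00148     0.00148 -9.8663e-04
  E             7.875      0.3674      0.7265     0.02213
  solve Keq expr → x = -4.9331e-04; check Q = 0.003271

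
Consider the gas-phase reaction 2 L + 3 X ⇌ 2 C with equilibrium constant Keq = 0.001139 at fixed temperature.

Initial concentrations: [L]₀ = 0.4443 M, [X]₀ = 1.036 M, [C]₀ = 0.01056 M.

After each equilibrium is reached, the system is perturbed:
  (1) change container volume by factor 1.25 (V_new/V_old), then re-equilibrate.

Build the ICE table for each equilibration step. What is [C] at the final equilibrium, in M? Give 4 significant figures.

[C]_eq = 0.009022 M

Q₀ = 5.0804e-04 vs Keq = 0.001139 ⇒ Q<K, forward
Step 1:
                   L          X          C
  Initial     0.4443      1.036    0.01056
  Change    -0.00491  -0.007366    0.00491
  Equil       0.4394      1.029    0.01547
  solve Keq expr → x = 0.002455; check Q = 0.001139
Then change container volume by factor 1.25 (V_new/V_old).
Step 2:
                   L          X          C
  Initial     0.3515     0.8229    0.01238
  Change    0.003354   0.005031  -0.003354
  Equil       0.3549     0.8279   0.009022
  solve Keq expr → x = -0.001677; check Q = 0.001139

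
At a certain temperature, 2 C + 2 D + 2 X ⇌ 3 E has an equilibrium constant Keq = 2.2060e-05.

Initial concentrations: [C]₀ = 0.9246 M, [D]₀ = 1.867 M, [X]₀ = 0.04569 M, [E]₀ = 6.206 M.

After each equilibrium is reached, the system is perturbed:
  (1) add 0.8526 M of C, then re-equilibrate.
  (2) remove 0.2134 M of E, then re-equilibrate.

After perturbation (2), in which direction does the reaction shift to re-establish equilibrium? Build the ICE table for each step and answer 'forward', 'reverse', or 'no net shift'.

Q₀ = 3.8423e+04 vs Keq = 2.2060e-05 ⇒ Q>K, reverse
Step 1:
                  C         D         X         E
  init       0.9246     1.867   0.04569     6.206
  Δ           3.738     3.738     3.738    -5.606
  eq          4.662     5.605     3.783    0.5996
  solve Keq expr → x = -1.869; check Q = 2.2060e-05
Then add 0.8526 M of C.
Step 2:
                  C         D         X         E
  init        5.515     5.605     3.783    0.5996
  Δ        -0.03996  -0.03996  -0.03996   0.05993
  eq          5.475     5.565     3.743    0.6595
  solve Keq expr → x = 0.01998; check Q = 2.2060e-05
Then remove 0.2134 M of E.
Step 3:
                  C         D         X         E
  init        5.475     5.565     3.743    0.4461
  Δ         -0.1203   -0.1203   -0.1203    0.1805
  eq          5.355     5.444     3.623    0.6266
  solve Keq expr → x = 0.06017; check Q = 2.2060e-05

Direction: forward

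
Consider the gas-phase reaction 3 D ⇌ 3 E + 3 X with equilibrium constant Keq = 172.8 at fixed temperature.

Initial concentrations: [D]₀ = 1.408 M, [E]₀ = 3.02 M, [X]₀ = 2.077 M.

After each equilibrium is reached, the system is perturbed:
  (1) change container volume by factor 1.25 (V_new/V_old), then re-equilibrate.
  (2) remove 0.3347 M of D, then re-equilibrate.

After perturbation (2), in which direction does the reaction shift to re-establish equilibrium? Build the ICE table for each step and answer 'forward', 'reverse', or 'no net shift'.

Q₀ = 88.41 vs Keq = 172.8 ⇒ Q<K, forward
Step 1:
                    D           E           X
  I             1.408        3.02       2.077
  C           -0.1452      0.1452      0.1452
  E             1.263       3.165       2.222
  solve Keq expr → x = 0.0484; check Q = 172.8
Then change container volume by factor 1.25 (V_new/V_old).
Step 2:
                    D           E           X
  I              1.01       2.532       1.778
  C           -0.1126      0.1126      0.1126
  E            0.8976       2.645        1.89
  solve Keq expr → x = 0.03754; check Q = 172.8
Then remove 0.3347 M of D.
Step 3:
                    D           E           X
  I            0.5629       2.645        1.89
  C             0.188      -0.188      -0.188
  E            0.7509       2.457       1.702
  solve Keq expr → x = -0.06266; check Q = 172.8

Direction: reverse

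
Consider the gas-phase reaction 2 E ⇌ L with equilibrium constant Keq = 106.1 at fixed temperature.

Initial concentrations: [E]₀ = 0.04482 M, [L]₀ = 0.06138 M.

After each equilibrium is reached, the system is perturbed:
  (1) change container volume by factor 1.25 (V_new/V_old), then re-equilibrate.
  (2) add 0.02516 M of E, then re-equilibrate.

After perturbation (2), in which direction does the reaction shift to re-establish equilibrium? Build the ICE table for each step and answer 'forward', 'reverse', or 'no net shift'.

Direction: forward

Q₀ = 30.56 vs Keq = 106.1 ⇒ Q<K, forward
Step 1:
                   E          L
  Initial    0.04482    0.06138
  Change    -0.01898   0.009488
  Equil      0.02584    0.07087
  solve Keq expr → x = 0.009488; check Q = 106.1
Then change container volume by factor 1.25 (V_new/V_old).
Step 2:
                   E          L
  Initial    0.02068    0.05669
  Change    0.002214  -0.001107
  Equil      0.02289    0.05559
  solve Keq expr → x = -0.001107; check Q = 106.1
Then add 0.02516 M of E.
Step 3:
                   E          L
  Initial    0.04805    0.05559
  Change    -0.02291    0.01146
  Equil      0.02514    0.06704
  solve Keq expr → x = 0.01146; check Q = 106.1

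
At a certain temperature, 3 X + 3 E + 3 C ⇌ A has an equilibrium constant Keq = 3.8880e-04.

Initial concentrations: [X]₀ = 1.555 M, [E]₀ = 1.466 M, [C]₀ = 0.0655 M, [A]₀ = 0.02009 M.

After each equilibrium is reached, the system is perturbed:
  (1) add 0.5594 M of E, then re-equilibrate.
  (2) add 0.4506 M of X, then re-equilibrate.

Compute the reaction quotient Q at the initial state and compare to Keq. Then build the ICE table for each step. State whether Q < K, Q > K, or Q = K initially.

Q₀ = 6.035; Q > K (proceeds reverse)

Q₀ = 6.035 vs Keq = 3.8880e-04 ⇒ Q>K, reverse
Step 1:
                  X         E         C         A
  init        1.555     1.466    0.0655   0.02009
  Δ         0.06024   0.06024   0.06024  -0.02008
  eq          1.615     1.526    0.1257 1.1579e-05
  solve Keq expr → x = -0.02008; check Q = 3.8880e-04
Then add 0.5594 M of E.
Step 2:
                  X         E         C         A
  init        1.615     2.086    0.1257 1.1579e-05
  Δ       -5.3776e-05 -5.3776e-05 -5.3776e-05 1.7925e-05
  eq          1.615     2.086    0.1257 2.9504e-05
  solve Keq expr → x = 1.7925e-05; check Q = 3.8880e-04
Then add 0.4506 M of X.
Step 3:
                  X         E         C         A
  init        2.066     2.086    0.1257 2.9504e-05
  Δ       -9.6192e-05 -9.6192e-05 -9.6192e-05 3.2064e-05
  eq          2.066     2.085    0.1256 6.1568e-05
  solve Keq expr → x = 3.2064e-05; check Q = 3.8880e-04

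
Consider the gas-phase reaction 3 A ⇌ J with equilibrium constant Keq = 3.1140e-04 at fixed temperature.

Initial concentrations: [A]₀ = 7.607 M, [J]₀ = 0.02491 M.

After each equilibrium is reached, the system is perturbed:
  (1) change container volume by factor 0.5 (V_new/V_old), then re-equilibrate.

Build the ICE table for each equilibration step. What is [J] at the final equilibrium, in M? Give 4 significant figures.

Q₀ = 5.6589e-05 vs Keq = 3.1140e-04 ⇒ Q<K, forward
Step 1:
                    A           J
  I             7.607     0.02491
  C           -0.2911     0.09702
  E             7.316      0.1219
  solve Keq expr → x = 0.09702; check Q = 3.1140e-04
Then change container volume by factor 0.5 (V_new/V_old).
Step 2:
                    A           J
  I             14.63      0.2439
  C            -1.422       0.474
  E             13.21      0.7178
  solve Keq expr → x = 0.474; check Q = 3.1140e-04

[J]_eq = 0.7178 M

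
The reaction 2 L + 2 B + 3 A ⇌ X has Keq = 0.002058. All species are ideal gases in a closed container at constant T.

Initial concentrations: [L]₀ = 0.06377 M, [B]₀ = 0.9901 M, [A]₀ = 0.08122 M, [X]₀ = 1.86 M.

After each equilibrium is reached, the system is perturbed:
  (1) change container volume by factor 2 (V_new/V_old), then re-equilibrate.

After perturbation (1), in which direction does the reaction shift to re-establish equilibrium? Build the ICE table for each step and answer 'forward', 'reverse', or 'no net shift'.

Q₀ = 8.7083e+05 vs Keq = 0.002058 ⇒ Q>K, reverse
Step 1:
                  L         B         A         X
  init      0.06377    0.9901   0.08122      1.86
  Δ           1.744     1.744     2.617   -0.8722
  eq          1.808     2.734     2.698    0.9878
  solve Keq expr → x = -0.8722; check Q = 0.002058
Then change container volume by factor 2 (V_new/V_old).
Step 2:
                  L         B         A         X
  init       0.9041     1.367     1.349    0.4939
  Δ           0.592     0.592     0.888    -0.296
  eq          1.496     1.959     2.237    0.1979
  solve Keq expr → x = -0.296; check Q = 0.002058

Direction: reverse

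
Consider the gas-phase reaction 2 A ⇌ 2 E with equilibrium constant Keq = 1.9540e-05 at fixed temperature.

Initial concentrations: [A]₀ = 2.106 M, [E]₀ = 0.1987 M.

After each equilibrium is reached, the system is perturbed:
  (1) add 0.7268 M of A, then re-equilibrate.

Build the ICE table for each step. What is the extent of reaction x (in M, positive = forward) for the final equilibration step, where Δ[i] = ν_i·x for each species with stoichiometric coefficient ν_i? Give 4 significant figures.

Q₀ = 0.008902 vs Keq = 1.9540e-05 ⇒ Q>K, reverse
Step 1:
                    A           E
  Initial       2.106      0.1987
  Change       0.1886     -0.1886
  Equil         2.295     0.01014
  solve Keq expr → x = -0.09428; check Q = 1.9540e-05
Then add 0.7268 M of A.
Step 2:
                    A           E
  Initial       3.021     0.01014
  Change    -0.003199    0.003199
  Equil         3.018     0.01334
  solve Keq expr → x = 0.001599; check Q = 1.9540e-05

x = 0.001599 M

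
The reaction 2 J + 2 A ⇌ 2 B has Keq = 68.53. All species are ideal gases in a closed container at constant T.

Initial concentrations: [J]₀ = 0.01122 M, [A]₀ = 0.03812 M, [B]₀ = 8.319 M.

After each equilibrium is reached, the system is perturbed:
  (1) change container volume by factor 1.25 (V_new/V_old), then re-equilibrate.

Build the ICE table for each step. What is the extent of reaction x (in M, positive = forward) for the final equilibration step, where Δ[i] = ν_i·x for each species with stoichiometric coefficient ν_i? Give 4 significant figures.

x = -0.04164 M

Q₀ = 3.7831e+08 vs Keq = 68.53 ⇒ Q>K, reverse
Step 1:
                   J          A          B
  Initial    0.01122    0.03812      8.319
  Change      0.9208     0.9208    -0.9208
  Equil        0.932     0.9589      7.398
  solve Keq expr → x = -0.4604; check Q = 68.53
Then change container volume by factor 1.25 (V_new/V_old).
Step 2:
                   J          A          B
  Initial     0.7456     0.7671      5.919
  Change     0.08329    0.08329   -0.08329
  Equil       0.8289     0.8504      5.835
  solve Keq expr → x = -0.04164; check Q = 68.53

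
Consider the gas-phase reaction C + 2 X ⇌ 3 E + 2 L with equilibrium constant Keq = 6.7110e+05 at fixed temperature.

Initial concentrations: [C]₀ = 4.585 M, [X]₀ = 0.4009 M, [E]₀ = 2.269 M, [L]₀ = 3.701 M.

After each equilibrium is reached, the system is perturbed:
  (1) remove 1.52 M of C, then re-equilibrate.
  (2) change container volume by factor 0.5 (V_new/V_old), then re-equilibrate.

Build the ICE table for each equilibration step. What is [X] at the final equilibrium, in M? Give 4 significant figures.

[X]_eq = 0.05578 M

Q₀ = 217.1 vs Keq = 6.7110e+05 ⇒ Q<K, forward
Step 1:
                   C          X          E          L
  Initial      4.585     0.4009      2.269      3.701
  Change     -0.1947    -0.3894     0.5841     0.3894
  Equil         4.39    0.01148      2.853       4.09
  solve Keq expr → x = 0.1947; check Q = 6.7110e+05
Then remove 1.52 M of C.
Step 2:
                   C          X          E          L
  Initial       2.87    0.01148      2.853       4.09
  Change    0.001338   0.002676  -0.004015  -0.002676
  Equil        2.872    0.01416      2.849      4.088
  solve Keq expr → x = -0.001338; check Q = 6.7110e+05
Then change container volume by factor 0.5 (V_new/V_old).
Step 3:
                   C          X          E          L
  Initial      5.743    0.02832      5.698      8.175
  Change     0.01373    0.02745   -0.04118   -0.02745
  Equil        5.757    0.05578      5.657      8.148
  solve Keq expr → x = -0.01373; check Q = 6.7110e+05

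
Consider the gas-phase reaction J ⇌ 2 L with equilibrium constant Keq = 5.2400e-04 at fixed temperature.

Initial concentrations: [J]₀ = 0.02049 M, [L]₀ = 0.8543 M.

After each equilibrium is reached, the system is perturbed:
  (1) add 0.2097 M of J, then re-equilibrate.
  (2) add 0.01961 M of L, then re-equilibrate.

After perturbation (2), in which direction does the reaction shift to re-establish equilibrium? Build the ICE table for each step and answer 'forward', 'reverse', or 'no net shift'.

Direction: reverse

Q₀ = 35.62 vs Keq = 5.2400e-04 ⇒ Q>K, reverse
Step 1:
                    J           L
  init        0.02049      0.8543
  Δ            0.4196     -0.8391
  eq             0.44     0.01519
  solve Keq expr → x = -0.4196; check Q = 5.2400e-04
Then add 0.2097 M of J.
Step 2:
                    J           L
  init         0.6497     0.01519
  Δ         -0.001622    0.003244
  eq           0.6481     0.01843
  solve Keq expr → x = 0.001622; check Q = 5.2400e-04
Then add 0.01961 M of L.
Step 3:
                    J           L
  init         0.6481     0.03804
  Δ          0.009736    -0.01947
  eq           0.6579     0.01857
  solve Keq expr → x = -0.009736; check Q = 5.2400e-04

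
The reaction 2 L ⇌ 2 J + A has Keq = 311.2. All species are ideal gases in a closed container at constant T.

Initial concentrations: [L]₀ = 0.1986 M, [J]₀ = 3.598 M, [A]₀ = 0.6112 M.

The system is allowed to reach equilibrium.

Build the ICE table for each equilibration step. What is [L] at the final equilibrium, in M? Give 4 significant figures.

Q₀ = 200.6 vs Keq = 311.2 ⇒ Q<K, forward
Step 1:
                    L           J           A
  I            0.1986       3.598      0.6112
  C          -0.03528     0.03528     0.01764
  E            0.1633       3.633      0.6288
  solve Keq expr → x = 0.01764; check Q = 311.2

[L]_eq = 0.1633 M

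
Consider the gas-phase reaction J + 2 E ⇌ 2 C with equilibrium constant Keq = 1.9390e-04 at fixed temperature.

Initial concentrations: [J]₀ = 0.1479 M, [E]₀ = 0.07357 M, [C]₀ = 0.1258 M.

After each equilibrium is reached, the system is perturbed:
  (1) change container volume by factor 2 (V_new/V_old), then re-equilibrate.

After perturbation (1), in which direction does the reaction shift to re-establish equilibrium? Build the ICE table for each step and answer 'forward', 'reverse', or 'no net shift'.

Q₀ = 19.77 vs Keq = 1.9390e-04 ⇒ Q>K, reverse
Step 1:
                  J         E         C
  init       0.1479   0.07357    0.1258
  Δ         0.06227    0.1245   -0.1245
  eq         0.2102    0.1981  0.001265
  solve Keq expr → x = -0.06227; check Q = 1.9390e-04
Then change container volume by factor 2 (V_new/V_old).
Step 2:
                  J         E         C
  init       0.1051   0.09905 6.3232e-04
  Δ       9.2088e-05 1.8418e-04 -1.8418e-04
  eq         0.1052   0.09924 4.4815e-04
  solve Keq expr → x = -9.2088e-05; check Q = 1.9390e-04

Direction: reverse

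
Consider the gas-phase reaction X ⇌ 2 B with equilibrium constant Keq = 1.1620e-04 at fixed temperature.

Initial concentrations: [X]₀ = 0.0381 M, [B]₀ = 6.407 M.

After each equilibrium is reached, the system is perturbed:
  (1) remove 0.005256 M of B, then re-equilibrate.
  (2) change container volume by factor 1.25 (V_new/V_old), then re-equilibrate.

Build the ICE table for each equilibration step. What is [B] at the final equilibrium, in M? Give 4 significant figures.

[B]_eq = 0.01732 M

Q₀ = 1077 vs Keq = 1.1620e-04 ⇒ Q>K, reverse
Step 1:
                  X         B
  I          0.0381     6.407
  C           3.194    -6.388
  E           3.232   0.01938
  solve Keq expr → x = -3.194; check Q = 1.1620e-04
Then remove 0.005256 M of B.
Step 2:
                  X         B
  I           3.232   0.01412
  C       -0.002624  0.005248
  E           3.229   0.01937
  solve Keq expr → x = 0.002624; check Q = 1.1620e-04
Then change container volume by factor 1.25 (V_new/V_old).
Step 3:
                  X         B
  I           2.583    0.0155
  C       -9.1305e-04  0.001826
  E           2.583   0.01732
  solve Keq expr → x = 9.1305e-04; check Q = 1.1620e-04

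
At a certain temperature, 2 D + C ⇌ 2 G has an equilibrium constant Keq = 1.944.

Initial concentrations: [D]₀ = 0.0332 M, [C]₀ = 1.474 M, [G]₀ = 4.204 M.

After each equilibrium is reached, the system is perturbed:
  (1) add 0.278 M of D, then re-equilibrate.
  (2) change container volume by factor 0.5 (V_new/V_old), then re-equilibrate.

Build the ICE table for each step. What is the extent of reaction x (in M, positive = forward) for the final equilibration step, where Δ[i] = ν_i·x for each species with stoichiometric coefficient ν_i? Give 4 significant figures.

x = 0.2931 M

Q₀ = 1.0878e+04 vs Keq = 1.944 ⇒ Q>K, reverse
Step 1:
                  D         C         G
  init       0.0332     1.474     4.204
  Δ           1.358     0.679    -1.358
  eq          1.391     2.153     2.846
  solve Keq expr → x = -0.679; check Q = 1.944
Then add 0.278 M of D.
Step 2:
                  D         C         G
  init        1.669     2.153     2.846
  Δ          -0.167  -0.08349     0.167
  eq          1.502     2.069     3.013
  solve Keq expr → x = 0.08349; check Q = 1.944
Then change container volume by factor 0.5 (V_new/V_old).
Step 3:
                  D         C         G
  init        3.004     4.139     6.026
  Δ         -0.5861   -0.2931    0.5861
  eq          2.418     3.846     6.612
  solve Keq expr → x = 0.2931; check Q = 1.944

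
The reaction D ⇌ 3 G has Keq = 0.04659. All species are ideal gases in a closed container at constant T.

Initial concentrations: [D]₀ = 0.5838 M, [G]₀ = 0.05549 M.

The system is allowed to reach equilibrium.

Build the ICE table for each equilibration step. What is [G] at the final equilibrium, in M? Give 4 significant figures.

Q₀ = 2.9267e-04 vs Keq = 0.04659 ⇒ Q<K, forward
Step 1:
                  D         G
  I          0.5838   0.05549
  C        -0.07712    0.2314
  E          0.5067    0.2869
  solve Keq expr → x = 0.07712; check Q = 0.04659

[G]_eq = 0.2869 M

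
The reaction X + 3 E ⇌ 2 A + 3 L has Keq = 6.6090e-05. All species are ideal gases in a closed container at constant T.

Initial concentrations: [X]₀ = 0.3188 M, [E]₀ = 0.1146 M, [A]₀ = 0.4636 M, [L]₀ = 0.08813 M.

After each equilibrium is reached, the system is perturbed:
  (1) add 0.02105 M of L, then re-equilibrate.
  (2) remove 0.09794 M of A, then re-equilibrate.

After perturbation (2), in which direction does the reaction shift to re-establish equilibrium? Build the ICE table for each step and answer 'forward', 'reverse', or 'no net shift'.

Direction: forward

Q₀ = 0.3066 vs Keq = 6.6090e-05 ⇒ Q>K, reverse
Step 1:
                    X           E           A           L
  init         0.3188      0.1146      0.4636     0.08813
  Δ           0.02608     0.07825    -0.05216    -0.07825
  eq           0.3449      0.1928      0.4114    0.009884
  solve Keq expr → x = -0.02608; check Q = 6.6090e-05
Then add 0.02105 M of L.
Step 2:
                    X           E           A           L
  init         0.3449      0.1928      0.4114     0.03093
  Δ          0.006577     0.01973    -0.01315    -0.01973
  eq           0.3515      0.2126      0.3983      0.0112
  solve Keq expr → x = -0.006577; check Q = 6.6090e-05
Then remove 0.09794 M of A.
Step 3:
                    X           E           A           L
  init         0.3515      0.2126      0.3003      0.0112
  Δ       -7.1094e-04   -0.002133    0.001422    0.002133
  eq           0.3507      0.2104      0.3018     0.01334
  solve Keq expr → x = 7.1094e-04; check Q = 6.6090e-05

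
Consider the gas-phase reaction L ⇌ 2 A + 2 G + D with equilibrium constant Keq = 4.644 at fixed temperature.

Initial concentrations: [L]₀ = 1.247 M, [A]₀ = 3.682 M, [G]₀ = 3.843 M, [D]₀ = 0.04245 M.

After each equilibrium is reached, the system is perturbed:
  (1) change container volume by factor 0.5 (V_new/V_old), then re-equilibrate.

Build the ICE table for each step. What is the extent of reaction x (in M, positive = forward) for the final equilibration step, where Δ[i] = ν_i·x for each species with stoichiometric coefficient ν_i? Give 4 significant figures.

Q₀ = 6.816 vs Keq = 4.644 ⇒ Q>K, reverse
Step 1:
                   L          A          G          D
  init         1.247      3.682      3.843    0.04245
  Δ          0.01245    -0.0249    -0.0249   -0.01245
  eq           1.259      3.657      3.818       0.03
  solve Keq expr → x = -0.01245; check Q = 4.644
Then change container volume by factor 0.5 (V_new/V_old).
Step 2:
                   L          A          G          D
  init         2.519      7.314      7.636       0.06
  Δ          0.05593    -0.1119    -0.1119   -0.05593
  eq           2.575      7.202      7.524   0.004072
  solve Keq expr → x = -0.05593; check Q = 4.644

x = -0.05593 M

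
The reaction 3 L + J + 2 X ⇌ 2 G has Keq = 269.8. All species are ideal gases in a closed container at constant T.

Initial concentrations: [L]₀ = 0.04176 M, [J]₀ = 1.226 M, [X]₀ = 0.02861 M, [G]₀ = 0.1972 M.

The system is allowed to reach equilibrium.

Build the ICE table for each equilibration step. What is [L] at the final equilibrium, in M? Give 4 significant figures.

[L]_eq = 0.1567 M

Q₀ = 5.3212e+05 vs Keq = 269.8 ⇒ Q>K, reverse
Step 1:
                    L           J           X           G
  init        0.04176       1.226     0.02861      0.1972
  Δ            0.1149     0.03831     0.07663    -0.07663
  eq           0.1567       1.264      0.1052      0.1206
  solve Keq expr → x = -0.03831; check Q = 269.8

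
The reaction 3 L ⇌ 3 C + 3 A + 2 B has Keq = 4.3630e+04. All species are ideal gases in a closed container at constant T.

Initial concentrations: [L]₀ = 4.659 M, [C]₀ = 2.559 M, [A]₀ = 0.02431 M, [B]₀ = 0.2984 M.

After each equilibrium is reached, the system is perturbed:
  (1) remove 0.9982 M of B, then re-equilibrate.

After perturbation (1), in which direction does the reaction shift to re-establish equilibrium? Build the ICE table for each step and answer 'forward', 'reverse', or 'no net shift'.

Direction: forward

Q₀ = 2.1198e-07 vs Keq = 4.3630e+04 ⇒ Q<K, forward
Step 1:
                   L          C          A          B
  init         4.659      2.559    0.02431     0.2984
  Δ           -3.502      3.502      3.502      2.334
  eq           1.157      6.061      3.526      2.633
  solve Keq expr → x = 1.167; check Q = 4.3630e+04
Then remove 0.9982 M of B.
Step 2:
                   L          C          A          B
  init         1.157      6.061      3.526      1.635
  Δ          -0.1931     0.1931     0.1931     0.1287
  eq          0.9643      6.254      3.719      1.763
  solve Keq expr → x = 0.06437; check Q = 4.3630e+04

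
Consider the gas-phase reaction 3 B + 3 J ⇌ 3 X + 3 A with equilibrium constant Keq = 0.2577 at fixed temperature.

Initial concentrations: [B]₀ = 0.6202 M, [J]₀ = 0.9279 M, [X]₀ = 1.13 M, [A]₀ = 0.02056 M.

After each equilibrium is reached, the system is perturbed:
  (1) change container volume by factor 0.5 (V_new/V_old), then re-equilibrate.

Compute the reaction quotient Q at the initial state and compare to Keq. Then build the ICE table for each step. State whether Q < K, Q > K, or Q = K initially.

Q₀ = 6.5797e-05 vs Keq = 0.2577 ⇒ Q<K, forward
Step 1:
                    B           J           X           A
  init         0.6202      0.9279        1.13     0.02056
  Δ           -0.1564     -0.1564      0.1564      0.1564
  eq           0.4638      0.7715       1.286       0.177
  solve Keq expr → x = 0.05214; check Q = 0.2577
Then change container volume by factor 0.5 (V_new/V_old).
Step 2:
                    B           J           X           A
  init         0.9275       1.543       2.573       0.354
  Δ                 0           0           0           0
  eq           0.9275       1.543       2.573       0.354
  solve Keq expr → x = 0; check Q = 0.2577

Q₀ = 6.5797e-05; Q < K (proceeds forward)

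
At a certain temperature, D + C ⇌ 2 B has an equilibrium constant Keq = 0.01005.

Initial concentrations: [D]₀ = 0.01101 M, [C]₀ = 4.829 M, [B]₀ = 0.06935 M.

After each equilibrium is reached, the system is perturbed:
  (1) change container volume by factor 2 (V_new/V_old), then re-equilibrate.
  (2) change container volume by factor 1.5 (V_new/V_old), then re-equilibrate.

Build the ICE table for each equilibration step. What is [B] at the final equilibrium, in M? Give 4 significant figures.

[B]_eq = 0.01218 M

Q₀ = 0.09046 vs Keq = 0.01005 ⇒ Q>K, reverse
Step 1:
                  D         C         B
  I         0.01101     4.829   0.06935
  C         0.01641   0.01641  -0.03281
  E         0.02742     4.845   0.03654
  solve Keq expr → x = -0.01641; check Q = 0.01005
Then change container volume by factor 2 (V_new/V_old).
Step 2:
                  D         C         B
  I         0.01371     2.423   0.01827
  C               0         0         0
  E         0.01371     2.423   0.01827
  solve Keq expr → x = 0; check Q = 0.01005
Then change container volume by factor 1.5 (V_new/V_old).
Step 3:
                  D         C         B
  I        0.009139     1.615   0.01218
  C               0         0         0
  E        0.009139     1.615   0.01218
  solve Keq expr → x = 0; check Q = 0.01005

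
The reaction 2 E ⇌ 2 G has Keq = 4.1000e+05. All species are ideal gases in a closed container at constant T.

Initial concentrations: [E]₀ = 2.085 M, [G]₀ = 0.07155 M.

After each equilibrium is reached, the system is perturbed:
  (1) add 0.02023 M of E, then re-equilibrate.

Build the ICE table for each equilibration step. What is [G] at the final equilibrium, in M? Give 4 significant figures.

Q₀ = 0.001178 vs Keq = 4.1000e+05 ⇒ Q<K, forward
Step 1:
                    E           G
  I             2.085     0.07155
  C            -2.082       2.082
  E          0.003363       2.153
  solve Keq expr → x = 1.041; check Q = 4.1000e+05
Then add 0.02023 M of E.
Step 2:
                    E           G
  I           0.02359       2.153
  C           -0.0202      0.0202
  E          0.003394       2.173
  solve Keq expr → x = 0.0101; check Q = 4.1000e+05

[G]_eq = 2.173 M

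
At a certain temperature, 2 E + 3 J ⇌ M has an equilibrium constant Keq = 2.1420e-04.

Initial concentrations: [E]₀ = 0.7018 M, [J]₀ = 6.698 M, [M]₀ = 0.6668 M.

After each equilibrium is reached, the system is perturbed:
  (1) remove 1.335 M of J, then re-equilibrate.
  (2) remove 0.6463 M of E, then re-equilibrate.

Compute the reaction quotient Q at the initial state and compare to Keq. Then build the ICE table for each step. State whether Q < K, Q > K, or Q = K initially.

Q₀ = 0.004505; Q > K (proceeds reverse)

Q₀ = 0.004505 vs Keq = 2.1420e-04 ⇒ Q>K, reverse
Step 1:
                  E         J         M
  Initial    0.7018     6.698    0.6668
  Change     0.8299     1.245    -0.415
  Equil       1.532     7.943    0.2518
  solve Keq expr → x = -0.415; check Q = 2.1420e-04
Then remove 1.335 M of J.
Step 2:
                  E         J         M
  Initial     1.532     6.608    0.2518
  Change     0.1307    0.1961  -0.06537
  Equil       1.662     6.804    0.1865
  solve Keq expr → x = -0.06537; check Q = 2.1420e-04
Then remove 0.6463 M of E.
Step 3:
                  E         J         M
  Initial     1.016     6.804    0.1865
  Change     0.1639    0.2459  -0.08196
  Equil        1.18      7.05    0.1045
  solve Keq expr → x = -0.08196; check Q = 2.1420e-04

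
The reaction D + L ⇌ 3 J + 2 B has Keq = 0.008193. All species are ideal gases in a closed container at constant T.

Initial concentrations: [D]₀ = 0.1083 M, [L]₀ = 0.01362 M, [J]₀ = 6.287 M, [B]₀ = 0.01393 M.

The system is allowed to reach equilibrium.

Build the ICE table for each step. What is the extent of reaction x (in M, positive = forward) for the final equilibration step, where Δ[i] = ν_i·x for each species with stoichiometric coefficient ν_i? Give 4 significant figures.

x = -0.006825 M

Q₀ = 32.69 vs Keq = 0.008193 ⇒ Q>K, reverse
Step 1:
                    D           L           J           B
  I            0.1083     0.01362       6.287     0.01393
  C          0.006825    0.006825    -0.02048    -0.01365
  E            0.1151     0.02045       6.267  2.7994e-04
  solve Keq expr → x = -0.006825; check Q = 0.008193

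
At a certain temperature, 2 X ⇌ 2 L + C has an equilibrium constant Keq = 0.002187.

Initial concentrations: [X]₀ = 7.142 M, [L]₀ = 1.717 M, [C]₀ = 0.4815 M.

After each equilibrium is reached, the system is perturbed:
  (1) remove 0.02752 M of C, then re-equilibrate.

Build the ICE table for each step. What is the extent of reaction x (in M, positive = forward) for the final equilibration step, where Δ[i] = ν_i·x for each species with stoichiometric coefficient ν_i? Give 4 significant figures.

Q₀ = 0.02783 vs Keq = 0.002187 ⇒ Q>K, reverse
Step 1:
                    X           L           C
  I             7.142       1.717      0.4815
  C            0.7019     -0.7019     -0.3509
  E             7.844       1.015      0.1306
  solve Keq expr → x = -0.3509; check Q = 0.002187
Then remove 0.02752 M of C.
Step 2:
                    X           L           C
  I             7.844       1.015      0.1031
  C          -0.03549     0.03549     0.01775
  E             7.808       1.051      0.1208
  solve Keq expr → x = 0.01775; check Q = 0.002187

x = 0.01775 M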